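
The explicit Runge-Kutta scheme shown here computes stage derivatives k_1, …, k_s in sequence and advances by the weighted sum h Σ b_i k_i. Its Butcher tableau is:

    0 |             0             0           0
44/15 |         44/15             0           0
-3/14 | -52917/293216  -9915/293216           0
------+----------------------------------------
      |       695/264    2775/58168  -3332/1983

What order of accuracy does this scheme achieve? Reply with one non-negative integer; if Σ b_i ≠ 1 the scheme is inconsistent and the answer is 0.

3

b = (695/264, 2775/58168, -3332/1983)
c = (0, 44/15, -3/14)
Ac = (0, 0, -661/6664)
Σ b_i: 695/264·1 + 2775/58168·1 + (-3332/1983)·1 = 1 ✓
b·c: 2775/58168·44/15 + (-3332/1983)·(-3/14) = 1/2 ✓
b·c²: 2775/58168·1936/225 + (-3332/1983)·9/196 = 1/3 ✓
b·Ac: (-3332/1983)·(-661/6664) = 1/6 ✓; 3 stages ⇒ order 3.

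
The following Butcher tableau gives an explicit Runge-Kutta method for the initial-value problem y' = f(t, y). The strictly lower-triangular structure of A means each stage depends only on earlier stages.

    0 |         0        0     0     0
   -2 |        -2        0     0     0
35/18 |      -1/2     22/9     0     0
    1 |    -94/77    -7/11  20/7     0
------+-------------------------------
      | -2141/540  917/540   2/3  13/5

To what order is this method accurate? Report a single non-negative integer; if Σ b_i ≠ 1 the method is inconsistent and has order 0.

b = (-2141/540, 917/540, 2/3, 13/5)
c = (0, -2, 35/18, 1)
Ac = (0, 0, -44/9, 676/99)
Σ b_i: (-2141/540)·1 + 917/540·1 + 2/3·1 + 13/5·1 = 1 ✓
b·c: 917/540·(-2) + 2/3·35/18 + 13/5·1 = 1/2 ✓
b·c²: 917/540·4 + 2/3·1225/324 + 13/5·1 = 28949/2430 ≠ 1/3 ⇒ order 2.
b·Ac: 2/3·(-44/9) + 13/5·676/99 = 21524/1485 ≠ 1/6

2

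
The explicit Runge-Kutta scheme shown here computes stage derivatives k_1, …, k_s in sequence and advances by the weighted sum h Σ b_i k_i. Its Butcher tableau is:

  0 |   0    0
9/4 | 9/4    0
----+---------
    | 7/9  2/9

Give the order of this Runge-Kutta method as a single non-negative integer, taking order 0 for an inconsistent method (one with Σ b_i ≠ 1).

2

b = (7/9, 2/9)
c = (0, 9/4)
Σ b_i: 7/9·1 + 2/9·1 = 1 ✓
b·c: 2/9·9/4 = 1/2 ✓; 2 stages ⇒ order 2.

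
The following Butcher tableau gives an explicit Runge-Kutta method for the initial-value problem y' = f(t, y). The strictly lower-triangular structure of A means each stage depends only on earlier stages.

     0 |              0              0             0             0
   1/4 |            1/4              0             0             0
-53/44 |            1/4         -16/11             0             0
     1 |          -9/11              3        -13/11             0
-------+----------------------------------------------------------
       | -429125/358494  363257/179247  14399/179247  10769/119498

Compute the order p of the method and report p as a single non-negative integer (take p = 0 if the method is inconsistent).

3

b = (-429125/358494, 363257/179247, 14399/179247, 10769/119498)
c = (0, 1/4, -53/44, 1)
Ac = (0, 0, -4/11, 263/121)
Σ b_i: (-429125/358494)·1 + 363257/179247·1 + 14399/179247·1 + 10769/119498·1 = 1 ✓
b·c: 363257/179247·1/4 + 14399/179247·(-53/44) + 10769/119498·1 = 1/2 ✓
b·c²: 363257/179247·1/16 + 14399/179247·2809/1936 + 10769/119498·1 = 1/3 ✓
b·Ac: 14399/179247·(-4/11) + 10769/119498·263/121 = 1/6 ✓
b·c³: 363257/179247·1/64 + 14399/179247·(-148877/85184) + 10769/119498·1 = -97853/5257912 ≠ 1/4 ⇒ order 3.
b·(c∘Ac): 14399/179247·53/121 + 10769/119498·263/121 = 82835/358494 ≠ 1/8
b·Ac²: 14399/179247·(-1/11) + 10769/119498·(-8131/5324) = -2286169/15773736 ≠ 1/12
b·A²c: 10769/119498·52/121 = 2314/59749 ≠ 1/24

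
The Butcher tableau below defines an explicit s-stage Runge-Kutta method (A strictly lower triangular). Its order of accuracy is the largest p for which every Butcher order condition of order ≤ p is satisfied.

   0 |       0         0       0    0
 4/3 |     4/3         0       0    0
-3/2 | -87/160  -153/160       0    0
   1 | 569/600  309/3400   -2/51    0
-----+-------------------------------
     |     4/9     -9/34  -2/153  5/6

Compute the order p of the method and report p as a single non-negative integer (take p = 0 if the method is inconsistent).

b = (4/9, -9/34, -2/153, 5/6)
c = (0, 4/3, -3/2, 1)
Ac = (0, 0, -51/40, 9/50)
Σ b_i: 4/9·1 + (-9/34)·1 + (-2/153)·1 + 5/6·1 = 1 ✓
b·c: (-9/34)·4/3 + (-2/153)·(-3/2) + 5/6·1 = 1/2 ✓
b·c²: (-9/34)·16/9 + (-2/153)·9/4 + 5/6·1 = 1/3 ✓
b·Ac: (-2/153)·(-51/40) + 5/6·9/50 = 1/6 ✓
b·c³: (-9/34)·64/27 + (-2/153)·(-27/8) + 5/6·1 = 1/4 ✓
b·(c∘Ac): (-2/153)·153/80 + 5/6·9/50 = 1/8 ✓
b·Ac²: (-2/153)·(-17/10) + 5/6·11/150 = 1/12 ✓
b·A²c: 5/6·1/20 = 1/24 ✓; 4 stages ⇒ order 4.

4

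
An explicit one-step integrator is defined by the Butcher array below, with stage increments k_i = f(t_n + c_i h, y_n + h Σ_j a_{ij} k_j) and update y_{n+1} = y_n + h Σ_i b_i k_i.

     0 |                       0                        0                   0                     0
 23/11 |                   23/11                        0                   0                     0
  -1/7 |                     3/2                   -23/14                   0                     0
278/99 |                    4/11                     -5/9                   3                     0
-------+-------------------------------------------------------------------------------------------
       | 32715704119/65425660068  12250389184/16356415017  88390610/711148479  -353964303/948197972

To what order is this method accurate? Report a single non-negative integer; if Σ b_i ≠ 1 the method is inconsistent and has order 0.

3

b = (32715704119/65425660068, 12250389184/16356415017, 88390610/711148479, -353964303/948197972)
c = (0, 23/11, -1/7, 278/99)
Ac = (0, 0, -529/154, -1102/693)
Σ b_i: 32715704119/65425660068·1 + 12250389184/16356415017·1 + 88390610/711148479·1 + (-353964303/948197972)·1 = 1 ✓
b·c: 12250389184/16356415017·23/11 + 88390610/711148479·(-1/7) + (-353964303/948197972)·278/99 = 1/2 ✓
b·c²: 12250389184/16356415017·529/121 + 88390610/711148479·1/49 + (-353964303/948197972)·77284/9801 = 1/3 ✓
b·Ac: 88390610/711148479·(-529/154) + (-353964303/948197972)·(-1102/693) = 1/6 ✓
b·c³: 12250389184/16356415017·12167/1331 + 88390610/711148479·(-1/343) + (-353964303/948197972)·21484952/970299 = -7696678764056/5421084855417 ≠ 1/4 ⇒ order 3.
b·(c∘Ac): 88390610/711148479·529/1078 + (-353964303/948197972)·(-306356/68607) = 4505647426/2607544423 ≠ 1/8
b·Ac²: 88390610/711148479·(-12167/1694) + (-353964303/948197972)·(-126338/53361) = -973370273/109516865766 ≠ 1/12
b·A²c: (-353964303/948197972)·(-1587/154) = 7295342193/1896395944 ≠ 1/24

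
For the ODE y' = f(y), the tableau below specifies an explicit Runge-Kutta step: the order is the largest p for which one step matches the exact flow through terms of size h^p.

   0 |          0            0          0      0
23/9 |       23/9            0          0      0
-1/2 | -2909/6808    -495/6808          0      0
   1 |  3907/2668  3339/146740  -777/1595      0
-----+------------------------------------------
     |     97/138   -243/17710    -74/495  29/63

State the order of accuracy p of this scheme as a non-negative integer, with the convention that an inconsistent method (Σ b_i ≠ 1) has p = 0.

b = (97/138, -243/17710, -74/495, 29/63)
c = (0, 23/9, -1/2, 1)
Ac = (0, 0, -55/296, 35/116)
Σ b_i: 97/138·1 + (-243/17710)·1 + (-74/495)·1 + 29/63·1 = 1 ✓
b·c: (-243/17710)·23/9 + (-74/495)·(-1/2) + 29/63·1 = 1/2 ✓
b·c²: (-243/17710)·529/81 + (-74/495)·1/4 + 29/63·1 = 1/3 ✓
b·Ac: (-74/495)·(-55/296) + 29/63·35/116 = 1/6 ✓
b·c³: (-243/17710)·12167/729 + (-74/495)·(-1/8) + 29/63·1 = 1/4 ✓
b·(c∘Ac): (-74/495)·55/592 + 29/63·35/116 = 1/8 ✓
b·Ac²: (-74/495)·(-1265/2664) + 29/63·7/261 = 1/12 ✓
b·A²c: 29/63·21/232 = 1/24 ✓; 4 stages ⇒ order 4.

4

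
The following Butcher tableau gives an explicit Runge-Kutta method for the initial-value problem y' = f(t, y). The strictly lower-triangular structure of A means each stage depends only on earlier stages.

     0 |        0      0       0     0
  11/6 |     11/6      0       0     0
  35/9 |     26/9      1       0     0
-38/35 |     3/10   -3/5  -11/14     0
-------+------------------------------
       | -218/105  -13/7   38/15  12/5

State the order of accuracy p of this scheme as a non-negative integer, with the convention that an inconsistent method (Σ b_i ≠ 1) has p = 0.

b = (-218/105, -13/7, 38/15, 12/5)
c = (0, 11/6, 35/9, -38/35)
Ac = (0, 0, 11/6, -187/45)
Σ b_i: (-218/105)·1 + (-13/7)·1 + 38/15·1 + 12/5·1 = 1 ✓
b·c: (-13/7)·11/6 + 38/15·35/9 + 12/5·(-38/35) = 36301/9450 ≠ 1/2 ⇒ order 1.

1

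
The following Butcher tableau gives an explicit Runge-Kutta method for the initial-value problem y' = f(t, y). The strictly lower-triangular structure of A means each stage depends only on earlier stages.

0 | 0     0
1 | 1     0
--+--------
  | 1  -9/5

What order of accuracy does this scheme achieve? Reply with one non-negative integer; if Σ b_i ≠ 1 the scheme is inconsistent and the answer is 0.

0

b = (1, -9/5)
c = (0, 1)
Σ b_i: 1·1 + (-9/5)·1 = -4/5 ≠ 1 ⇒ order 0.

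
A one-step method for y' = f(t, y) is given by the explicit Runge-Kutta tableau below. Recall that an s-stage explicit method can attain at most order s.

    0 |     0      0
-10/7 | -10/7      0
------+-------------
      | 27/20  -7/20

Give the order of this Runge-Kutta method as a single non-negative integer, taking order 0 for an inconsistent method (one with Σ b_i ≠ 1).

b = (27/20, -7/20)
c = (0, -10/7)
Σ b_i: 27/20·1 + (-7/20)·1 = 1 ✓
b·c: (-7/20)·(-10/7) = 1/2 ✓; 2 stages ⇒ order 2.

2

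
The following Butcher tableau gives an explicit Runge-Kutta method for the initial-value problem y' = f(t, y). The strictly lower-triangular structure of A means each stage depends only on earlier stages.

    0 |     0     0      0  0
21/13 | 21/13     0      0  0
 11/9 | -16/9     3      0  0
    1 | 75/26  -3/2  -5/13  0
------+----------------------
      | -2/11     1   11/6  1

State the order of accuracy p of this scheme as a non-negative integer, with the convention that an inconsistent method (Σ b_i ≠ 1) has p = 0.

b = (-2/11, 1, 11/6, 1)
c = (0, 21/13, 11/9, 1)
Ac = (0, 0, 63/13, -677/234)
Σ b_i: (-2/11)·1 + 1·1 + 11/6·1 + 1·1 = 241/66 ≠ 1 ⇒ order 0.

0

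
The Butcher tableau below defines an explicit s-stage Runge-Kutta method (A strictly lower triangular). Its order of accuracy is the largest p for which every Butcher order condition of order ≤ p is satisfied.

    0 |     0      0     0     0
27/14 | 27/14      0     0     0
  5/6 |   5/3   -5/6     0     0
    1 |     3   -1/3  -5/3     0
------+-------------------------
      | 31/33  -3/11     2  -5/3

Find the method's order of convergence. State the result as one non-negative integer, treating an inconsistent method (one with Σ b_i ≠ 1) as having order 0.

1

b = (31/33, -3/11, 2, -5/3)
c = (0, 27/14, 5/6, 1)
Ac = (0, 0, -45/28, -128/63)
Σ b_i: 31/33·1 + (-3/11)·1 + 2·1 + (-5/3)·1 = 1 ✓
b·c: (-3/11)·27/14 + 2·5/6 + (-5/3)·1 = -81/154 ≠ 1/2 ⇒ order 1.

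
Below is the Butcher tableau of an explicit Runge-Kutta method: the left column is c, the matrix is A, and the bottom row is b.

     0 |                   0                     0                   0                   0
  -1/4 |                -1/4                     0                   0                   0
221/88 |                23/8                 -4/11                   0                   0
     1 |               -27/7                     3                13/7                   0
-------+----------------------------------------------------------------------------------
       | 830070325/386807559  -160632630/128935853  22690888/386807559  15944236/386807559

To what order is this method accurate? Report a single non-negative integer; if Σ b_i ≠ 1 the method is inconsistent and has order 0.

b = (830070325/386807559, -160632630/128935853, 22690888/386807559, 15944236/386807559)
c = (0, -1/4, 221/88, 1)
Ac = (0, 0, 1/11, 2411/616)
Σ b_i: 830070325/386807559·1 + (-160632630/128935853)·1 + 22690888/386807559·1 + 15944236/386807559·1 = 1 ✓
b·c: (-160632630/128935853)·(-1/4) + 22690888/386807559·221/88 + 15944236/386807559·1 = 1/2 ✓
b·c²: (-160632630/128935853)·1/16 + 22690888/386807559·48841/7744 + 15944236/386807559·1 = 1/3 ✓
b·Ac: 22690888/386807559·1/11 + 15944236/386807559·2411/616 = 1/6 ✓
b·c³: (-160632630/128935853)·(-1/64) + 22690888/386807559·10793861/681472 + 15944236/386807559·1 = 8168015595/8251894592 ≠ 1/4 ⇒ order 3.
b·(c∘Ac): 22690888/386807559·221/968 + 15944236/386807559·2411/616 = 45057053/257871706 ≠ 1/8
b·Ac²: 22690888/386807559·(-1/44) + 15944236/386807559·645097/54208 = 33303972847/68078130384 ≠ 1/12
b·A²c: 15944236/386807559·13/77 = 2691884/386807559 ≠ 1/24

3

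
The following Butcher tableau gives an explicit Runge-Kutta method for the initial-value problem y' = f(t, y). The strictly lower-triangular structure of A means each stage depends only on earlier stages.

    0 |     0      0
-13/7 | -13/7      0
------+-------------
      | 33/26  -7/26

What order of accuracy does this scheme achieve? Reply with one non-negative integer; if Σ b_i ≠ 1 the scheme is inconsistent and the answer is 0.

2

b = (33/26, -7/26)
c = (0, -13/7)
Σ b_i: 33/26·1 + (-7/26)·1 = 1 ✓
b·c: (-7/26)·(-13/7) = 1/2 ✓; 2 stages ⇒ order 2.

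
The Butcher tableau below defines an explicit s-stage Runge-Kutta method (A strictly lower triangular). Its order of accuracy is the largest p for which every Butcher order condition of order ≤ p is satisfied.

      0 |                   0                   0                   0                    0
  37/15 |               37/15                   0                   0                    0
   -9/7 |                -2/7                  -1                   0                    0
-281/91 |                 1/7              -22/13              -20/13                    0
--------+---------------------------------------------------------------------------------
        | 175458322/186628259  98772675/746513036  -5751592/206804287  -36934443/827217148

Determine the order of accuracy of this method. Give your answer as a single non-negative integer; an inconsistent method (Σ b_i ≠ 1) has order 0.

3

b = (175458322/186628259, 98772675/746513036, -5751592/206804287, -36934443/827217148)
c = (0, 37/15, -9/7, -281/91)
Ac = (0, 0, -37/15, -2998/1365)
Σ b_i: 175458322/186628259·1 + 98772675/746513036·1 + (-5751592/206804287)·1 + (-36934443/827217148)·1 = 1 ✓
b·c: 98772675/746513036·37/15 + (-5751592/206804287)·(-9/7) + (-36934443/827217148)·(-281/91) = 1/2 ✓
b·c²: 98772675/746513036·1369/225 + (-5751592/206804287)·81/49 + (-36934443/827217148)·78961/8281 = 1/3 ✓
b·Ac: (-5751592/206804287)·(-37/15) + (-36934443/827217148)·(-2998/1365) = 1/6 ✓
b·c³: 98772675/746513036·50653/3375 + (-5751592/206804287)·(-729/343) + (-36934443/827217148)·(-22188041/753571) = 971484693031/289172921310 ≠ 1/4 ⇒ order 3.
b·(c∘Ac): (-5751592/206804287)·111/35 + (-36934443/827217148)·842438/124215 = -138060477/353080490 ≠ 1/8
b·Ac²: (-5751592/206804287)·(-1369/225) + (-36934443/827217148)·(-1840282/143325) = 96739080073/130286700810 ≠ 1/12
b·A²c: (-36934443/827217148)·148/39 = -35040369/206804287 ≠ 1/24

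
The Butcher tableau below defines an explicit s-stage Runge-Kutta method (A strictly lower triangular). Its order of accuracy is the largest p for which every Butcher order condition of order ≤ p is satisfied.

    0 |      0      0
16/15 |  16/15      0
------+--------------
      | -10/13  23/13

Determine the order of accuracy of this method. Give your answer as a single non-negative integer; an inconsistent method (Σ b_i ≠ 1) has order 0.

b = (-10/13, 23/13)
c = (0, 16/15)
Σ b_i: (-10/13)·1 + 23/13·1 = 1 ✓
b·c: 23/13·16/15 = 368/195 ≠ 1/2 ⇒ order 1.

1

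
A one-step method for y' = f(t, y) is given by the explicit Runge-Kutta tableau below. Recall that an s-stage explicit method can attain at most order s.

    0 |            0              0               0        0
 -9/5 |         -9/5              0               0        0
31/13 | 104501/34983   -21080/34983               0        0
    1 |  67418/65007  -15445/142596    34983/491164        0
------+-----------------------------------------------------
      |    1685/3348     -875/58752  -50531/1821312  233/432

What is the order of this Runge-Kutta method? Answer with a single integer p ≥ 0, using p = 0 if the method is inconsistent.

b = (1685/3348, -875/58752, -50531/1821312, 233/432)
c = (0, -9/5, 31/13, 1)
Ac = (0, 0, 4216/3887, 85/233)
Σ b_i: 1685/3348·1 + (-875/58752)·1 + (-50531/1821312)·1 + 233/432·1 = 1 ✓
b·c: (-875/58752)·(-9/5) + (-50531/1821312)·31/13 + 233/432·1 = 1/2 ✓
b·c²: (-875/58752)·81/25 + (-50531/1821312)·961/169 + 233/432·1 = 1/3 ✓
b·Ac: (-50531/1821312)·4216/3887 + 233/432·85/233 = 1/6 ✓
b·c³: (-875/58752)·(-729/125) + (-50531/1821312)·29791/2197 + 233/432·1 = 1/4 ✓
b·(c∘Ac): (-50531/1821312)·130696/50531 + 233/432·85/233 = 1/8 ✓
b·Ac²: (-50531/1821312)·(-37944/19435) + 233/432·63/1165 = 1/12 ✓
b·A²c: 233/432·18/233 = 1/24 ✓; 4 stages ⇒ order 4.

4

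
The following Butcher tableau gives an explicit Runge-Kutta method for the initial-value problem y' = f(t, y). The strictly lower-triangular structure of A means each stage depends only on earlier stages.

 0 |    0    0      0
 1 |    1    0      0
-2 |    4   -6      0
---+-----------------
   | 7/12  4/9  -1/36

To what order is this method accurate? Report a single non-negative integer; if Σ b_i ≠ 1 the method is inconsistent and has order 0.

b = (7/12, 4/9, -1/36)
c = (0, 1, -2)
Ac = (0, 0, -6)
Σ b_i: 7/12·1 + 4/9·1 + (-1/36)·1 = 1 ✓
b·c: 4/9·1 + (-1/36)·(-2) = 1/2 ✓
b·c²: 4/9·1 + (-1/36)·4 = 1/3 ✓
b·Ac: (-1/36)·(-6) = 1/6 ✓; 3 stages ⇒ order 3.

3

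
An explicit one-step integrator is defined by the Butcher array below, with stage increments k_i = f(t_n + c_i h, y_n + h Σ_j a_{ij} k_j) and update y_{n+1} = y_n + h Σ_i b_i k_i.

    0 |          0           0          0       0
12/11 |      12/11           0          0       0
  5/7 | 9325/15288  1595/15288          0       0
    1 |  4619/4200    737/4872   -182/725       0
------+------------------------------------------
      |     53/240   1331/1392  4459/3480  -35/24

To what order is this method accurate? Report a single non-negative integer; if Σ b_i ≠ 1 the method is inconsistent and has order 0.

b = (53/240, 1331/1392, 4459/3480, -35/24)
c = (0, 12/11, 5/7, 1)
Ac = (0, 0, 145/1274, -1/70)
Σ b_i: 53/240·1 + 1331/1392·1 + 4459/3480·1 + (-35/24)·1 = 1 ✓
b·c: 1331/1392·12/11 + 4459/3480·5/7 + (-35/24)·1 = 1/2 ✓
b·c²: 1331/1392·144/121 + 4459/3480·25/49 + (-35/24)·1 = 1/3 ✓
b·Ac: 4459/3480·145/1274 + (-35/24)·(-1/70) = 1/6 ✓
b·c³: 1331/1392·1728/1331 + 4459/3480·125/343 + (-35/24)·1 = 1/4 ✓
b·(c∘Ac): 4459/3480·725/8918 + (-35/24)·(-1/70) = 1/8 ✓
b·Ac²: 4459/3480·870/7007 + (-35/24)·4/77 = 1/12 ✓
b·A²c: (-35/24)·(-1/35) = 1/24 ✓; 4 stages ⇒ order 4.

4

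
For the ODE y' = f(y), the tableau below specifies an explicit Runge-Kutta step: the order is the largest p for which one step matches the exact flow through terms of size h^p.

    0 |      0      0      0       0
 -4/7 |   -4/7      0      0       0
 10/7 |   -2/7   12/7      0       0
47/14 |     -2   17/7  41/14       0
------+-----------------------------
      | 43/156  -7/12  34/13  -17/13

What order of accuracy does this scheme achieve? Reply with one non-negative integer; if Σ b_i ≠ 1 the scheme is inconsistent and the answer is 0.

b = (43/156, -7/12, 34/13, -17/13)
c = (0, -4/7, 10/7, 47/14)
Ac = (0, 0, -48/49, 137/49)
Σ b_i: 43/156·1 + (-7/12)·1 + 34/13·1 + (-17/13)·1 = 1 ✓
b·c: (-7/12)·(-4/7) + 34/13·10/7 + (-17/13)·47/14 = -25/78 ≠ 1/2 ⇒ order 1.

1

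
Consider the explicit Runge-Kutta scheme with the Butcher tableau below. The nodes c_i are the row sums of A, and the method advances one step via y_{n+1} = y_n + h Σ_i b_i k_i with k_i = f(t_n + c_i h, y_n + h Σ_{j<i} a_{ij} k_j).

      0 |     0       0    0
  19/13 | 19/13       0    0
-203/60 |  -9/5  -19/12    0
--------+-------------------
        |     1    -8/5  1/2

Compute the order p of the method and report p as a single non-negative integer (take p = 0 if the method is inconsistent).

0

b = (1, -8/5, 1/2)
c = (0, 19/13, -203/60)
Ac = (0, 0, -361/156)
Σ b_i: 1·1 + (-8/5)·1 + 1/2·1 = -1/10 ≠ 1 ⇒ order 0.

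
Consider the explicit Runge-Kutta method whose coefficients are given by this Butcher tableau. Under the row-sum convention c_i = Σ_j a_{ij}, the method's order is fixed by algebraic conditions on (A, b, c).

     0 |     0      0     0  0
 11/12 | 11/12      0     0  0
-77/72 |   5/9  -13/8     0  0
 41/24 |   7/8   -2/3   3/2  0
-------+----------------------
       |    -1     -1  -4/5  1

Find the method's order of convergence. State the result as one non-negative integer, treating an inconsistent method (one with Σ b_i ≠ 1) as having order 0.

b = (-1, -1, -4/5, 1)
c = (0, 11/12, -77/72, 41/24)
Ac = (0, 0, -143/96, -319/144)
Σ b_i: (-1)·1 + (-1)·1 + (-4/5)·1 + 1·1 = -9/5 ≠ 1 ⇒ order 0.

0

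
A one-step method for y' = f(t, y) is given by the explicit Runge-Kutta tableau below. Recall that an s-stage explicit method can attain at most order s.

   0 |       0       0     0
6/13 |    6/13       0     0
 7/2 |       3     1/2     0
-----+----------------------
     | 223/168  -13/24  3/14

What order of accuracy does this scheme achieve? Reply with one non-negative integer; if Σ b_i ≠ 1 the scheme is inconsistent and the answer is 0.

2

b = (223/168, -13/24, 3/14)
c = (0, 6/13, 7/2)
Ac = (0, 0, 3/13)
Σ b_i: 223/168·1 + (-13/24)·1 + 3/14·1 = 1 ✓
b·c: (-13/24)·6/13 + 3/14·7/2 = 1/2 ✓
b·c²: (-13/24)·36/169 + 3/14·49/4 = 261/104 ≠ 1/3 ⇒ order 2.
b·Ac: 3/14·3/13 = 9/182 ≠ 1/6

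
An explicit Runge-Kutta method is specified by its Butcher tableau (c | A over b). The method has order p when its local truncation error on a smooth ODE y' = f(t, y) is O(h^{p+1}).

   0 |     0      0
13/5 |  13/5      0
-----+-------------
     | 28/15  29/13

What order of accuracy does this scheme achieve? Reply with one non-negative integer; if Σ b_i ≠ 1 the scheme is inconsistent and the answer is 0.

0

b = (28/15, 29/13)
c = (0, 13/5)
Σ b_i: 28/15·1 + 29/13·1 = 799/195 ≠ 1 ⇒ order 0.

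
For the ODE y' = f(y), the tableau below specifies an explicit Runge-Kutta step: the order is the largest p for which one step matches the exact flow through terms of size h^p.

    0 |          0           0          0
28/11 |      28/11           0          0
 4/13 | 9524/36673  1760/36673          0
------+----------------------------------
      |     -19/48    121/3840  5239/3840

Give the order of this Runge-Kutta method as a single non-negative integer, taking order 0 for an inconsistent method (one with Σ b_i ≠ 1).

3

b = (-19/48, 121/3840, 5239/3840)
c = (0, 28/11, 4/13)
Ac = (0, 0, 640/5239)
Σ b_i: (-19/48)·1 + 121/3840·1 + 5239/3840·1 = 1 ✓
b·c: 121/3840·28/11 + 5239/3840·4/13 = 1/2 ✓
b·c²: 121/3840·784/121 + 5239/3840·16/169 = 1/3 ✓
b·Ac: 5239/3840·640/5239 = 1/6 ✓; 3 stages ⇒ order 3.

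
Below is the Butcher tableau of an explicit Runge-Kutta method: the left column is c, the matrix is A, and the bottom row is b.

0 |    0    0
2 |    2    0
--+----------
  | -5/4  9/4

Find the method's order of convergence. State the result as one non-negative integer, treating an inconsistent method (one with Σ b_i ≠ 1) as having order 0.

b = (-5/4, 9/4)
c = (0, 2)
Σ b_i: (-5/4)·1 + 9/4·1 = 1 ✓
b·c: 9/4·2 = 9/2 ≠ 1/2 ⇒ order 1.

1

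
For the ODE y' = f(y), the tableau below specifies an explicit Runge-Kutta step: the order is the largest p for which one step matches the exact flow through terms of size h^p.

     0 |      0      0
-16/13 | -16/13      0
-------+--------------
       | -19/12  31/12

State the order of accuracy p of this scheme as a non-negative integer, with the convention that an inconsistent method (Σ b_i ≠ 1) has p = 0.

1

b = (-19/12, 31/12)
c = (0, -16/13)
Σ b_i: (-19/12)·1 + 31/12·1 = 1 ✓
b·c: 31/12·(-16/13) = -124/39 ≠ 1/2 ⇒ order 1.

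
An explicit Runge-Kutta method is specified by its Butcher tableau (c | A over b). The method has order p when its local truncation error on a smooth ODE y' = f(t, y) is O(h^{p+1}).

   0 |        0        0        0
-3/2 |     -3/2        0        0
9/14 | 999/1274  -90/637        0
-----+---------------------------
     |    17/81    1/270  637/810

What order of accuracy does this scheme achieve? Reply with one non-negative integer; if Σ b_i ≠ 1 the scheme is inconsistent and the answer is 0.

3

b = (17/81, 1/270, 637/810)
c = (0, -3/2, 9/14)
Ac = (0, 0, 135/637)
Σ b_i: 17/81·1 + 1/270·1 + 637/810·1 = 1 ✓
b·c: 1/270·(-3/2) + 637/810·9/14 = 1/2 ✓
b·c²: 1/270·9/4 + 637/810·81/196 = 1/3 ✓
b·Ac: 637/810·135/637 = 1/6 ✓; 3 stages ⇒ order 3.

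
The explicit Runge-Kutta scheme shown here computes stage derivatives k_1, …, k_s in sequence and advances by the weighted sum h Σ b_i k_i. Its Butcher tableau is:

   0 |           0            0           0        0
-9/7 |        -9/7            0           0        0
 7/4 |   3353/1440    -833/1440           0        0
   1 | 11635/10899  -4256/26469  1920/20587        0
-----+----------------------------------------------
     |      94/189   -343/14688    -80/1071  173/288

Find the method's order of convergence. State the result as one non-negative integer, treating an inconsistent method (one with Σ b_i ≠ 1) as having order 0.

4

b = (94/189, -343/14688, -80/1071, 173/288)
c = (0, -9/7, 7/4, 1)
Ac = (0, 0, 119/160, 64/173)
Σ b_i: 94/189·1 + (-343/14688)·1 + (-80/1071)·1 + 173/288·1 = 1 ✓
b·c: (-343/14688)·(-9/7) + (-80/1071)·7/4 + 173/288·1 = 1/2 ✓
b·c²: (-343/14688)·81/49 + (-80/1071)·49/16 + 173/288·1 = 1/3 ✓
b·Ac: (-80/1071)·119/160 + 173/288·64/173 = 1/6 ✓
b·c³: (-343/14688)·(-729/343) + (-80/1071)·343/64 + 173/288·1 = 1/4 ✓
b·(c∘Ac): (-80/1071)·833/640 + 173/288·64/173 = 1/8 ✓
b·Ac²: (-80/1071)·(-153/160) + 173/288·24/1211 = 1/12 ✓
b·A²c: 173/288·12/173 = 1/24 ✓; 4 stages ⇒ order 4.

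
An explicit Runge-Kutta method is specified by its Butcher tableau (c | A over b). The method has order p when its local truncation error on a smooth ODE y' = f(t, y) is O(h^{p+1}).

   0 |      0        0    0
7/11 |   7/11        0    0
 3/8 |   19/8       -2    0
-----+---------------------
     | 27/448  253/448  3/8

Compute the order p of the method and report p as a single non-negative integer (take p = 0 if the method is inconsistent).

2

b = (27/448, 253/448, 3/8)
c = (0, 7/11, 3/8)
Ac = (0, 0, -14/11)
Σ b_i: 27/448·1 + 253/448·1 + 3/8·1 = 1 ✓
b·c: 253/448·7/11 + 3/8·3/8 = 1/2 ✓
b·c²: 253/448·49/121 + 3/8·9/64 = 1585/5632 ≠ 1/3 ⇒ order 2.
b·Ac: 3/8·(-14/11) = -21/44 ≠ 1/6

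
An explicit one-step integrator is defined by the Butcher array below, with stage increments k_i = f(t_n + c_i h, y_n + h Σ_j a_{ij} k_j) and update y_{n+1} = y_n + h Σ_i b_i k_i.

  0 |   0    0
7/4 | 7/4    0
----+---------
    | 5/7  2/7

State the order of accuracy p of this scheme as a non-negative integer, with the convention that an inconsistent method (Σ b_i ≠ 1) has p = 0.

2

b = (5/7, 2/7)
c = (0, 7/4)
Σ b_i: 5/7·1 + 2/7·1 = 1 ✓
b·c: 2/7·7/4 = 1/2 ✓; 2 stages ⇒ order 2.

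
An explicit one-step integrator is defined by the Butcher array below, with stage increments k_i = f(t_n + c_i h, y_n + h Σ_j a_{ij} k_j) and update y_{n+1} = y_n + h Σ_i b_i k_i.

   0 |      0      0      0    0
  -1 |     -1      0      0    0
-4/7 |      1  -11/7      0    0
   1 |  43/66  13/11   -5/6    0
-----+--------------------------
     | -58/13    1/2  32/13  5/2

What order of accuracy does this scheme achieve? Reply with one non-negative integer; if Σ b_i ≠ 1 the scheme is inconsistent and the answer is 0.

b = (-58/13, 1/2, 32/13, 5/2)
c = (0, -1, -4/7, 1)
Ac = (0, 0, 11/7, -163/231)
Σ b_i: (-58/13)·1 + 1/2·1 + 32/13·1 + 5/2·1 = 1 ✓
b·c: 1/2·(-1) + 32/13·(-4/7) + 5/2·1 = 54/91 ≠ 1/2 ⇒ order 1.

1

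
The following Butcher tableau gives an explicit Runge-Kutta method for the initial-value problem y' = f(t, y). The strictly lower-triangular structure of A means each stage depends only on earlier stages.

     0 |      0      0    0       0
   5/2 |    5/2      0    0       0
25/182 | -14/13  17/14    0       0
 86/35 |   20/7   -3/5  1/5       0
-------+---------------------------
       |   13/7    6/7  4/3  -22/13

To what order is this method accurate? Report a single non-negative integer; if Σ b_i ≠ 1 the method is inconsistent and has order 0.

b = (13/7, 6/7, 4/3, -22/13)
c = (0, 5/2, 25/182, 86/35)
Ac = (0, 0, 85/28, -134/91)
Σ b_i: 13/7·1 + 6/7·1 + 4/3·1 + (-22/13)·1 = 643/273 ≠ 1 ⇒ order 0.

0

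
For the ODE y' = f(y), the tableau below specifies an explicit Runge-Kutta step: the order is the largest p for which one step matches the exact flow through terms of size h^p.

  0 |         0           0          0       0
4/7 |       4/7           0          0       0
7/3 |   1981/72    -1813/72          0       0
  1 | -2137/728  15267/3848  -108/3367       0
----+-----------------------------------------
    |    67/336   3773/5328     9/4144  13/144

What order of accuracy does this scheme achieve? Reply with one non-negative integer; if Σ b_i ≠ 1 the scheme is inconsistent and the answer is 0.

b = (67/336, 3773/5328, 9/4144, 13/144)
c = (0, 4/7, 7/3, 1)
Ac = (0, 0, -259/18, 57/26)
Σ b_i: 67/336·1 + 3773/5328·1 + 9/4144·1 + 13/144·1 = 1 ✓
b·c: 3773/5328·4/7 + 9/4144·7/3 + 13/144·1 = 1/2 ✓
b·c²: 3773/5328·16/49 + 9/4144·49/9 + 13/144·1 = 1/3 ✓
b·Ac: 9/4144·(-259/18) + 13/144·57/26 = 1/6 ✓
b·c³: 3773/5328·64/343 + 9/4144·343/27 + 13/144·1 = 1/4 ✓
b·(c∘Ac): 9/4144·(-1813/54) + 13/144·57/26 = 1/8 ✓
b·Ac²: 9/4144·(-74/9) + 13/144·102/91 = 1/12 ✓
b·A²c: 13/144·6/13 = 1/24 ✓; 4 stages ⇒ order 4.

4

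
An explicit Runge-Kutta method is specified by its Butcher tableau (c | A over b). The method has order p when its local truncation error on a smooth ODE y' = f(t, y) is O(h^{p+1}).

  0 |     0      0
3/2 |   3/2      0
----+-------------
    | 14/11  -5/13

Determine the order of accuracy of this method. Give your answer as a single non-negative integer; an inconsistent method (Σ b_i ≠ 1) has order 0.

b = (14/11, -5/13)
c = (0, 3/2)
Σ b_i: 14/11·1 + (-5/13)·1 = 127/143 ≠ 1 ⇒ order 0.

0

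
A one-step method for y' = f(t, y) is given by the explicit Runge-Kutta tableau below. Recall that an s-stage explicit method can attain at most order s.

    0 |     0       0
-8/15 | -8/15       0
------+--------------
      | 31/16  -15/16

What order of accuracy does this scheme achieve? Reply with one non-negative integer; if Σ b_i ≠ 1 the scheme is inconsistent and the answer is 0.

b = (31/16, -15/16)
c = (0, -8/15)
Σ b_i: 31/16·1 + (-15/16)·1 = 1 ✓
b·c: (-15/16)·(-8/15) = 1/2 ✓; 2 stages ⇒ order 2.

2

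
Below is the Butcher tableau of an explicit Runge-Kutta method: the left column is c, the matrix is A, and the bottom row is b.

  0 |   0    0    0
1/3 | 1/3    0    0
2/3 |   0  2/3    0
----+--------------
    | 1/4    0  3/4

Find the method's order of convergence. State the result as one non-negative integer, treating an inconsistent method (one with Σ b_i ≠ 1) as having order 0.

3

b = (1/4, 0, 3/4)
c = (0, 1/3, 2/3)
Ac = (0, 0, 2/9)
Σ b_i: 1/4·1 + 3/4·1 = 1 ✓
b·c: 3/4·2/3 = 1/2 ✓
b·c²: 3/4·4/9 = 1/3 ✓
b·Ac: 3/4·2/9 = 1/6 ✓; 3 stages ⇒ order 3.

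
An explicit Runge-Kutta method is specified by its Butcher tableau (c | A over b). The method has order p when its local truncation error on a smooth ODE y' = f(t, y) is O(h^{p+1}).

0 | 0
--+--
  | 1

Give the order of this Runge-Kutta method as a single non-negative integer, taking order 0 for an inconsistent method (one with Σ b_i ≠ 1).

b = (1)
c = (0)
Σ b_i: 1·1 = 1 ✓; 1 stage ⇒ order 1.

1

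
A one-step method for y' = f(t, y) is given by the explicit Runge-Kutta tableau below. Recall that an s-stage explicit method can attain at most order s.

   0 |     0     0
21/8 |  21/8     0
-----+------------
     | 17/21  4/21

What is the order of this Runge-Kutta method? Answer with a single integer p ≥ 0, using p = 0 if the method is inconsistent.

2

b = (17/21, 4/21)
c = (0, 21/8)
Σ b_i: 17/21·1 + 4/21·1 = 1 ✓
b·c: 4/21·21/8 = 1/2 ✓; 2 stages ⇒ order 2.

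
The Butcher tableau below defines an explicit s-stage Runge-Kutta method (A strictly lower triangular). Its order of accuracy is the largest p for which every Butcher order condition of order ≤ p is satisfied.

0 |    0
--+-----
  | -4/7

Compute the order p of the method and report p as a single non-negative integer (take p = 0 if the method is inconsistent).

b = (-4/7)
c = (0)
Σ b_i: (-4/7)·1 = -4/7 ≠ 1 ⇒ order 0.

0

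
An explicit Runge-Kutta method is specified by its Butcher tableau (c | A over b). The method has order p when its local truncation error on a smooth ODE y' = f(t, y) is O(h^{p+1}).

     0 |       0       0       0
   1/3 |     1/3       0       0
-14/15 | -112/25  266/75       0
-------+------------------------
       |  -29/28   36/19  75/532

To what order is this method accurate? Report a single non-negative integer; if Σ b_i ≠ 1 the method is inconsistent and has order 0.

b = (-29/28, 36/19, 75/532)
c = (0, 1/3, -14/15)
Ac = (0, 0, 266/225)
Σ b_i: (-29/28)·1 + 36/19·1 + 75/532·1 = 1 ✓
b·c: 36/19·1/3 + 75/532·(-14/15) = 1/2 ✓
b·c²: 36/19·1/9 + 75/532·196/225 = 1/3 ✓
b·Ac: 75/532·266/225 = 1/6 ✓; 3 stages ⇒ order 3.

3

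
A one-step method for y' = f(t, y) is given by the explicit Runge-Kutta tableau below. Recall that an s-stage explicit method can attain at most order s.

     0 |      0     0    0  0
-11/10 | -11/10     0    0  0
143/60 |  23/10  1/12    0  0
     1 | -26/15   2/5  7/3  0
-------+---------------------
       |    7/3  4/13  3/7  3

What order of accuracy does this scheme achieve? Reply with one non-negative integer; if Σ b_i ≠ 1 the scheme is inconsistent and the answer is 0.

0

b = (7/3, 4/13, 3/7, 3)
c = (0, -11/10, 143/60, 1)
Ac = (0, 0, -11/120, 4609/900)
Σ b_i: 7/3·1 + 4/13·1 + 3/7·1 + 3·1 = 1657/273 ≠ 1 ⇒ order 0.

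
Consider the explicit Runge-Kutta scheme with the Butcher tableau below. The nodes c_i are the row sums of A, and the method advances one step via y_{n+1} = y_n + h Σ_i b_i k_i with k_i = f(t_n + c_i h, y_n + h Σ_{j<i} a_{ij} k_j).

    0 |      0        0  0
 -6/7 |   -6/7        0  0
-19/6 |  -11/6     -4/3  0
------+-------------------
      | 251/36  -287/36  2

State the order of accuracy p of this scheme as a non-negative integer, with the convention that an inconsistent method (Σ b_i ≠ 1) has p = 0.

b = (251/36, -287/36, 2)
c = (0, -6/7, -19/6)
Ac = (0, 0, 8/7)
Σ b_i: 251/36·1 + (-287/36)·1 + 2·1 = 1 ✓
b·c: (-287/36)·(-6/7) + 2·(-19/6) = 1/2 ✓
b·c²: (-287/36)·36/49 + 2·361/36 = 1789/126 ≠ 1/3 ⇒ order 2.
b·Ac: 2·8/7 = 16/7 ≠ 1/6

2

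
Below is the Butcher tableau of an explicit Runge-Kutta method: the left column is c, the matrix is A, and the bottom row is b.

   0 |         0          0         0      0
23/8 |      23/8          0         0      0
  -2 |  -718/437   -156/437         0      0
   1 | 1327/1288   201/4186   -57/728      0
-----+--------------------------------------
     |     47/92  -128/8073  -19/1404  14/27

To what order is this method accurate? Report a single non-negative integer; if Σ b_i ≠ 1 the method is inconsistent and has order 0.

b = (47/92, -128/8073, -19/1404, 14/27)
c = (0, 23/8, -2, 1)
Ac = (0, 0, -39/38, 33/112)
Σ b_i: 47/92·1 + (-128/8073)·1 + (-19/1404)·1 + 14/27·1 = 1 ✓
b·c: (-128/8073)·23/8 + (-19/1404)·(-2) + 14/27·1 = 1/2 ✓
b·c²: (-128/8073)·529/64 + (-19/1404)·4 + 14/27·1 = 1/3 ✓
b·Ac: (-19/1404)·(-39/38) + 14/27·33/112 = 1/6 ✓
b·c³: (-128/8073)·12167/512 + (-19/1404)·(-8) + 14/27·1 = 1/4 ✓
b·(c∘Ac): (-19/1404)·39/19 + 14/27·33/112 = 1/8 ✓
b·Ac²: (-19/1404)·(-897/304) + 14/27·75/896 = 1/12 ✓
b·A²c: 14/27·9/112 = 1/24 ✓; 4 stages ⇒ order 4.

4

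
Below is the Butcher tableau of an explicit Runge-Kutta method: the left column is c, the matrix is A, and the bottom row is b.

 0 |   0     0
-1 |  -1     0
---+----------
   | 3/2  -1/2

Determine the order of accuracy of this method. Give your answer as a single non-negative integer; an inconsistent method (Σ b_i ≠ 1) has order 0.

2

b = (3/2, -1/2)
c = (0, -1)
Σ b_i: 3/2·1 + (-1/2)·1 = 1 ✓
b·c: (-1/2)·(-1) = 1/2 ✓; 2 stages ⇒ order 2.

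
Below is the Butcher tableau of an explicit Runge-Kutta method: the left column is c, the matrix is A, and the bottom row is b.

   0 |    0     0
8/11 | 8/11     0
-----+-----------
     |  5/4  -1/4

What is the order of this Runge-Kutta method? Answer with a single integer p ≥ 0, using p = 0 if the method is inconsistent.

b = (5/4, -1/4)
c = (0, 8/11)
Σ b_i: 5/4·1 + (-1/4)·1 = 1 ✓
b·c: (-1/4)·8/11 = -2/11 ≠ 1/2 ⇒ order 1.

1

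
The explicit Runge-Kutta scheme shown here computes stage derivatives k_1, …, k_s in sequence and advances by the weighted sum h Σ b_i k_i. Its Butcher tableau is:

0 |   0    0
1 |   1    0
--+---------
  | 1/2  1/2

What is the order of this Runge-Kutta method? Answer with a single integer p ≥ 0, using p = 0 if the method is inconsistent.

b = (1/2, 1/2)
c = (0, 1)
Σ b_i: 1/2·1 + 1/2·1 = 1 ✓
b·c: 1/2·1 = 1/2 ✓; 2 stages ⇒ order 2.

2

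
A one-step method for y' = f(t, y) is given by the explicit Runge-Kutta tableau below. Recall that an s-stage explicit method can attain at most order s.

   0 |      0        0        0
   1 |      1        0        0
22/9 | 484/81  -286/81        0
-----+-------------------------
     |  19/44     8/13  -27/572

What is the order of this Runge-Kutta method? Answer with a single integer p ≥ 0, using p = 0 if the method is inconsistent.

3

b = (19/44, 8/13, -27/572)
c = (0, 1, 22/9)
Ac = (0, 0, -286/81)
Σ b_i: 19/44·1 + 8/13·1 + (-27/572)·1 = 1 ✓
b·c: 8/13·1 + (-27/572)·22/9 = 1/2 ✓
b·c²: 8/13·1 + (-27/572)·484/81 = 1/3 ✓
b·Ac: (-27/572)·(-286/81) = 1/6 ✓; 3 stages ⇒ order 3.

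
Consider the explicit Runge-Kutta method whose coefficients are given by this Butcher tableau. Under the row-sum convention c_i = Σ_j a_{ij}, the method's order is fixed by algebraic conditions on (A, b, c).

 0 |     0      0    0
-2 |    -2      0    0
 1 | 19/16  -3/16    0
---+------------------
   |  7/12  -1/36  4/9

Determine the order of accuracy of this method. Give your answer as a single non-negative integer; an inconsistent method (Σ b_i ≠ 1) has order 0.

b = (7/12, -1/36, 4/9)
c = (0, -2, 1)
Ac = (0, 0, 3/8)
Σ b_i: 7/12·1 + (-1/36)·1 + 4/9·1 = 1 ✓
b·c: (-1/36)·(-2) + 4/9·1 = 1/2 ✓
b·c²: (-1/36)·4 + 4/9·1 = 1/3 ✓
b·Ac: 4/9·3/8 = 1/6 ✓; 3 stages ⇒ order 3.

3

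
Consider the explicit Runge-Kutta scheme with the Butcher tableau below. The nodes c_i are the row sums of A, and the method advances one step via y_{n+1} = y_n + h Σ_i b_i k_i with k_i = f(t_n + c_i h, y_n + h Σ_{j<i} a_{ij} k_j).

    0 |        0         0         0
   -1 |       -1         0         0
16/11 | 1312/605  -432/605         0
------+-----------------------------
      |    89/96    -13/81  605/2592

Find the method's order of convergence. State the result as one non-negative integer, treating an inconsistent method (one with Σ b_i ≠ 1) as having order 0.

3

b = (89/96, -13/81, 605/2592)
c = (0, -1, 16/11)
Ac = (0, 0, 432/605)
Σ b_i: 89/96·1 + (-13/81)·1 + 605/2592·1 = 1 ✓
b·c: (-13/81)·(-1) + 605/2592·16/11 = 1/2 ✓
b·c²: (-13/81)·1 + 605/2592·256/121 = 1/3 ✓
b·Ac: 605/2592·432/605 = 1/6 ✓; 3 stages ⇒ order 3.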